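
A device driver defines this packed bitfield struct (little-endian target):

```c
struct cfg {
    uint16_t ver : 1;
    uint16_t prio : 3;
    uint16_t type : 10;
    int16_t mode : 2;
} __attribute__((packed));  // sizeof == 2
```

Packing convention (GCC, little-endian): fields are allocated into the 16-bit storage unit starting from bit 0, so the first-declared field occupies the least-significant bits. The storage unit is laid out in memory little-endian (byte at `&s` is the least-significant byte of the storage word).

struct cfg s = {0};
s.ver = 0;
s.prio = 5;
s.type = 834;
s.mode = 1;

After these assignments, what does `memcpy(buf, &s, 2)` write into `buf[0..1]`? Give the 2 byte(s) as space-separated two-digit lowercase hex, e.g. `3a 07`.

ver (1b) val=0 bits=0x0 at bit 0: 0x0000
prio (3b) val=5 bits=0x5 at bit 1: 0x000a
type (10b) val=834 bits=0x342 at bit 4: 0x342a
mode (2b) val=1 bits=0x1 at bit 14: 0x742a
word = 0x742a → little-endian bytes:
  [0]=0x2a  [1]=0x74

2a 74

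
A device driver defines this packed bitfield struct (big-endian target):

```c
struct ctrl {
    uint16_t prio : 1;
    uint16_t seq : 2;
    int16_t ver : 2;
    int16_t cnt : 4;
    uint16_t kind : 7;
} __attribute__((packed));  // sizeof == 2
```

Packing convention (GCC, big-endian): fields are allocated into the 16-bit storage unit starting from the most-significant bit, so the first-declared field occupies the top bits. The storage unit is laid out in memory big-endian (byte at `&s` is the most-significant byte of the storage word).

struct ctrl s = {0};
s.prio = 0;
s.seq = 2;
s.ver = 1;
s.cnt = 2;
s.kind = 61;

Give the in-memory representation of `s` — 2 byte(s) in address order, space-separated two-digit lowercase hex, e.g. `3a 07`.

49 3d

prio (1b) val=0 bits=0x0 at bit 15: 0x0000
seq (2b) val=2 bits=0x2 at bit 13: 0x4000
ver (2b) val=1 bits=0x1 at bit 11: 0x4800
cnt (4b) val=2 bits=0x2 at bit 7: 0x4900
kind (7b) val=61 bits=0x3d at bit 0: 0x493d
word = 0x493d → big-endian bytes:
  [0]=0x49  [1]=0x3d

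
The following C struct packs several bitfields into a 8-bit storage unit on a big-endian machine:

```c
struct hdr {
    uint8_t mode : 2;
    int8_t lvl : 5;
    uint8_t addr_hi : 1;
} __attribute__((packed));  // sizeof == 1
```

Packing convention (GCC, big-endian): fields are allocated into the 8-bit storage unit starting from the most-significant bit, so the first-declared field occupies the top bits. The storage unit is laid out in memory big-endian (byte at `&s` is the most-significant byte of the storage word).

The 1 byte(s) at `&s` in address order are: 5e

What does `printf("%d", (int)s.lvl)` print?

[0]=0x5e (big-endian) → word 0x5e
mode [6+:2] = (word>>6) & 0x3 = 1
lvl [1+:5] = (word>>1) & 0x1f = 15  ←
addr_hi [0+:1] = (word>>0) & 0x1 = 0
lvl signed 5b, MSB=0: value = 15

15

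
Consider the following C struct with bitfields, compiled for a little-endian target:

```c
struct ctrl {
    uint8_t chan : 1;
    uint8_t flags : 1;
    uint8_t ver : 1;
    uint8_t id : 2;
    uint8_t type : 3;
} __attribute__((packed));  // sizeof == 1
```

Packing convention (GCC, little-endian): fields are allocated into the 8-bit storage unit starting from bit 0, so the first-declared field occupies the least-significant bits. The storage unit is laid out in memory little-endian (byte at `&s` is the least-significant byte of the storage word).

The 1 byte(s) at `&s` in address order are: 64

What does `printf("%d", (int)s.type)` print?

[0]=0x64 (little-endian) → word 0x64
chan:1 @ bit 0 → (0x64>>0)&0x1 = 0x0
flags:1 @ bit 1 → (0x64>>1)&0x1 = 0x0
ver:1 @ bit 2 → (0x64>>2)&0x1 = 0x1
id:2 @ bit 3 → (0x64>>3)&0x3 = 0x0
type:3 @ bit 5 → (0x64>>5)&0x7 = 0x3  ←

3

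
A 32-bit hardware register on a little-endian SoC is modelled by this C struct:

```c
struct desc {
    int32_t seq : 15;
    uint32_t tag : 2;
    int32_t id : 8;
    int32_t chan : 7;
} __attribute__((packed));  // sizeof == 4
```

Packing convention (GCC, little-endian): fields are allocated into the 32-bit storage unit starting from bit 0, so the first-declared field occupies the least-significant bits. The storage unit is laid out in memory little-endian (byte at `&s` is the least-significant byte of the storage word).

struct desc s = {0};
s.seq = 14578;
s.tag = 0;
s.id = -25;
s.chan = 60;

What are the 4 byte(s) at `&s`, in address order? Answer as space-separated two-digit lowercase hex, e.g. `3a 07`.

seq:15 = 14578 → 0x38f2 << 0 → word 0x000038f2
tag:2 = 0 → 0x0 << 15 → word 0x000038f2
id:8 = -25 → 0xe7 << 17 → word 0x01ce38f2
chan:7 = 60 → 0x3c << 25 → word 0x79ce38f2
word = 0x79ce38f2 → little-endian bytes:
  [0]=0xf2  [1]=0x38  [2]=0xce  [3]=0x79

f2 38 ce 79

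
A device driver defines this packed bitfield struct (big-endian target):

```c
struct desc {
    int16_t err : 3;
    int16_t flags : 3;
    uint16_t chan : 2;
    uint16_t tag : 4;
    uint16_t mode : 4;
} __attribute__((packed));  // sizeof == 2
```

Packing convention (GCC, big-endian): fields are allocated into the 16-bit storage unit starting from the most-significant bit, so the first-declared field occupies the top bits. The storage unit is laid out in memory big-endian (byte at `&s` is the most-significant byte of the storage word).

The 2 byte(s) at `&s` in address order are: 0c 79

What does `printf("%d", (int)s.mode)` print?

9

[0]=0x0c [1]=0x79 (big-endian) → word 0x0c79
err:3 @ bit 13 → (0x0c79>>13)&0x7 = 0x0
flags:3 @ bit 10 → (0x0c79>>10)&0x7 = 0x3
chan:2 @ bit 8 → (0x0c79>>8)&0x3 = 0x0
tag:4 @ bit 4 → (0x0c79>>4)&0xf = 0x7
mode:4 @ bit 0 → (0x0c79>>0)&0xf = 0x9  ←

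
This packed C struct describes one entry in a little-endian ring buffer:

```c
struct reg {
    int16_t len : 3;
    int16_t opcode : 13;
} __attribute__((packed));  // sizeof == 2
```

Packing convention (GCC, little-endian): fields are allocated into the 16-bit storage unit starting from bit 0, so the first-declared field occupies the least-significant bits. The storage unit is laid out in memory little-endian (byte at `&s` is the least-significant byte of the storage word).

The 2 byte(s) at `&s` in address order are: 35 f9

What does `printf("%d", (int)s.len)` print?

-3

[0]=0x35 [1]=0xf9 (little-endian) → word 0xf935
len:3 @ bit 0 → (0xf935>>0)&0x7 = 0x5  ←
opcode:13 @ bit 3 → (0xf935>>3)&0x1fff = 0x1f26
len signed 3b, MSB=1: 5 - 8 = -3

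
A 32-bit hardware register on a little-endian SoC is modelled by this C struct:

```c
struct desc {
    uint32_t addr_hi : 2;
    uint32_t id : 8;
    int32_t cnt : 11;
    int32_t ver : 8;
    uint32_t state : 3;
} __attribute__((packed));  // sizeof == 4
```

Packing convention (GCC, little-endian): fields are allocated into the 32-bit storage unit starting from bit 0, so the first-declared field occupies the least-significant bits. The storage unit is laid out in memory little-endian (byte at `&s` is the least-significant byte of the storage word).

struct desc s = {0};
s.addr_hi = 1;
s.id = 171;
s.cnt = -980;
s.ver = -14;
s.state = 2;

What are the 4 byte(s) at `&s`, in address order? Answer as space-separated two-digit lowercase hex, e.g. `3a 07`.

addr_hi (2b) val=1 bits=0x1 at bit 0: 0x00000001
id (8b) val=171 bits=0xab at bit 2: 0x000002ad
cnt (11b) val=-980 bits=0x42c at bit 10: 0x0010b2ad
ver (8b) val=-14 bits=0xf2 at bit 21: 0x1e50b2ad
state (3b) val=2 bits=0x2 at bit 29: 0x5e50b2ad
word = 0x5e50b2ad → little-endian bytes:
  [0]=0xad  [1]=0xb2  [2]=0x50  [3]=0x5e

ad b2 50 5e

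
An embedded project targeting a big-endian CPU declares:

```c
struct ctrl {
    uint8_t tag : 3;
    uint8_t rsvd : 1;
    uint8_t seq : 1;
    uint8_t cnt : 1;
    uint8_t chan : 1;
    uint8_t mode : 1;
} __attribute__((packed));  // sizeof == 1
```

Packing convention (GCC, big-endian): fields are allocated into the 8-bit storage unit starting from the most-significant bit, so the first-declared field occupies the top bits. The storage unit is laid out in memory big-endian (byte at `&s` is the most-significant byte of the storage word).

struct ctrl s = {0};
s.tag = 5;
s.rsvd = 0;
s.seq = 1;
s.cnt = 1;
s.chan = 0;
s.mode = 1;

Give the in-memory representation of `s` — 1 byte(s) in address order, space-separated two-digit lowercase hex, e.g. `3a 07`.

ad

[5+:3] tag=5 & 0x7 = 0x5; word=0xa0
[4+:1] rsvd=0 & 0x1 = 0x0; word=0xa0
[3+:1] seq=1 & 0x1 = 0x1; word=0xa8
[2+:1] cnt=1 & 0x1 = 0x1; word=0xac
[1+:1] chan=0 & 0x1 = 0x0; word=0xac
[0+:1] mode=1 & 0x1 = 0x1; word=0xad
word = 0xad → big-endian bytes:
  [0]=0xad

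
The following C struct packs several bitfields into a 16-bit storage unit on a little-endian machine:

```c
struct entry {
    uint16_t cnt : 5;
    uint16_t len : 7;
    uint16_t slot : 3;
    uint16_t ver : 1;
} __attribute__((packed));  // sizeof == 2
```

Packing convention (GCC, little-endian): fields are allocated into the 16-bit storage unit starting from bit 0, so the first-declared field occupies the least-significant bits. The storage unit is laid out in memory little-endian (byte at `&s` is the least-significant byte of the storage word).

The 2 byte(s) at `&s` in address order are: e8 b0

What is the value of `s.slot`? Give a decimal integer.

[0]=0xe8 [1]=0xb0 (little-endian) → word 0xb0e8
cnt:5 @ bit 0 → (0xb0e8>>0)&0x1f = 0x8
len:7 @ bit 5 → (0xb0e8>>5)&0x7f = 0x7
slot:3 @ bit 12 → (0xb0e8>>12)&0x7 = 0x3  ←
ver:1 @ bit 15 → (0xb0e8>>15)&0x1 = 0x1

3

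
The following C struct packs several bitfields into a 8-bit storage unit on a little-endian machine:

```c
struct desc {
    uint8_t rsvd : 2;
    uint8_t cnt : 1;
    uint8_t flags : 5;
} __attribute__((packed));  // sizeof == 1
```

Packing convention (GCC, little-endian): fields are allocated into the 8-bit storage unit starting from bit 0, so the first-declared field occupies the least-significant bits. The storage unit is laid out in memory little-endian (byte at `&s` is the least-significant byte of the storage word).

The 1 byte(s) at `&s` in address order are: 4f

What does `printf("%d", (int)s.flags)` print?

9

[0]=0x4f (little-endian) → word 0x4f
rsvd:2 @ bit 0 → (0x4f>>0)&0x3 = 0x3
cnt:1 @ bit 2 → (0x4f>>2)&0x1 = 0x1
flags:5 @ bit 3 → (0x4f>>3)&0x1f = 0x9  ←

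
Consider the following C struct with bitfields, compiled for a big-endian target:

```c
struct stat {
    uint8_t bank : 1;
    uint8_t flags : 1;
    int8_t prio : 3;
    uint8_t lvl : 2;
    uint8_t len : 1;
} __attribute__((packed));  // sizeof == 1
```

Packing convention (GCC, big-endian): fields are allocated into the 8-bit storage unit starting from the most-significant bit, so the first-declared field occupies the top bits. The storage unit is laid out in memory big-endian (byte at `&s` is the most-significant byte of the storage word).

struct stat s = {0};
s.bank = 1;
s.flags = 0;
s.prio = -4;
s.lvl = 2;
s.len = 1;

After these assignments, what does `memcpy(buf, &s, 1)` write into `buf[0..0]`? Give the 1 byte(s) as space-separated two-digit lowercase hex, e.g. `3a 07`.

a5

bank (1b) val=1 bits=0x1 at bit 7: 0x80
flags (1b) val=0 bits=0x0 at bit 6: 0x80
prio (3b) val=-4 bits=0x4 at bit 3: 0xa0
lvl (2b) val=2 bits=0x2 at bit 1: 0xa4
len (1b) val=1 bits=0x1 at bit 0: 0xa5
word = 0xa5 → big-endian bytes:
  [0]=0xa5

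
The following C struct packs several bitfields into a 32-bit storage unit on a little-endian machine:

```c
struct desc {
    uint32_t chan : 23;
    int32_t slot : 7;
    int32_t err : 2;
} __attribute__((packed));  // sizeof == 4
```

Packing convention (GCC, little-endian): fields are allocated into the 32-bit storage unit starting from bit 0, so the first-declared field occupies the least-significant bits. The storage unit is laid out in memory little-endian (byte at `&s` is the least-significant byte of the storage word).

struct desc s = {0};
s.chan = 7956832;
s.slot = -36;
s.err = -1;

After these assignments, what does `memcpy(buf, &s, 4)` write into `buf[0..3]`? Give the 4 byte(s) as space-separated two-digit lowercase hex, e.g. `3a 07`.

60 69 79 ee

chan (23b) val=7956832 bits=0x796960 at bit 0: 0x00796960
slot (7b) val=-36 bits=0x5c at bit 23: 0x2e796960
err (2b) val=-1 bits=0x3 at bit 30: 0xee796960
word = 0xee796960 → little-endian bytes:
  [0]=0x60  [1]=0x69  [2]=0x79  [3]=0xee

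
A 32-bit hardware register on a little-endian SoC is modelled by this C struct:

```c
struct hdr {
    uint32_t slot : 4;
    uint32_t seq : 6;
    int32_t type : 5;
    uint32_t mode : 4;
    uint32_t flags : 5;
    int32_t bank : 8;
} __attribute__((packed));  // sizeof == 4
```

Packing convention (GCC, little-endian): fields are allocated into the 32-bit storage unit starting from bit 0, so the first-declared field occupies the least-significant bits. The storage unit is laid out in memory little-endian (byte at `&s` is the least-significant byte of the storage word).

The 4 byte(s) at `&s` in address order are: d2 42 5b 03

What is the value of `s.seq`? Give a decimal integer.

45

[0]=0xd2 [1]=0x42 [2]=0x5b [3]=0x03 (little-endian) → word 0x035b42d2
slot:4 @ bit 0 → (0x035b42d2>>0)&0xf = 0x2
seq:6 @ bit 4 → (0x035b42d2>>4)&0x3f = 0x2d  ←
type:5 @ bit 10 → (0x035b42d2>>10)&0x1f = 0x10
mode:4 @ bit 15 → (0x035b42d2>>15)&0xf = 0x6
flags:5 @ bit 19 → (0x035b42d2>>19)&0x1f = 0xb
bank:8 @ bit 24 → (0x035b42d2>>24)&0xff = 0x3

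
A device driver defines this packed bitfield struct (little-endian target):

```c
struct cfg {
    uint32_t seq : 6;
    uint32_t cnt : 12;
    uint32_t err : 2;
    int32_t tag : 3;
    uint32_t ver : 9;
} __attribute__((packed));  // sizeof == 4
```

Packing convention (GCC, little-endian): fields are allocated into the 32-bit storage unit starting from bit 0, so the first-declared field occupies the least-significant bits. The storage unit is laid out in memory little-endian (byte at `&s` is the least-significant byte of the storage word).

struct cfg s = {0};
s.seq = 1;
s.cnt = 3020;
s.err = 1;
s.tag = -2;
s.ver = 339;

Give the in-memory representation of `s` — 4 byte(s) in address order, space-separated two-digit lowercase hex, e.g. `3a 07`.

01 f3 e6 a9

seq:6 = 1 → 0x1 << 0 → word 0x00000001
cnt:12 = 3020 → 0xbcc << 6 → word 0x0002f301
err:2 = 1 → 0x1 << 18 → word 0x0006f301
tag:3 = -2 → 0x6 << 20 → word 0x0066f301
ver:9 = 339 → 0x153 << 23 → word 0xa9e6f301
word = 0xa9e6f301 → little-endian bytes:
  [0]=0x01  [1]=0xf3  [2]=0xe6  [3]=0xa9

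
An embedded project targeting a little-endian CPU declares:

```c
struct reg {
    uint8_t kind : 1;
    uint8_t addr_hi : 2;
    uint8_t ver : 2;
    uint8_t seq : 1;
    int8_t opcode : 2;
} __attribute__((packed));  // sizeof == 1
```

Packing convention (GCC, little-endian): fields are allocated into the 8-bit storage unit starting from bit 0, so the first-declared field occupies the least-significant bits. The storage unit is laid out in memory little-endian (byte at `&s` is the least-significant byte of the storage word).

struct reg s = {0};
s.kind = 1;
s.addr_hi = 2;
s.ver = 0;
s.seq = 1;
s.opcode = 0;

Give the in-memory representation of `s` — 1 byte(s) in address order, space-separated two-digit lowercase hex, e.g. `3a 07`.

25

kind (1b) val=1 bits=0x1 at bit 0: 0x01
addr_hi (2b) val=2 bits=0x2 at bit 1: 0x05
ver (2b) val=0 bits=0x0 at bit 3: 0x05
seq (1b) val=1 bits=0x1 at bit 5: 0x25
opcode (2b) val=0 bits=0x0 at bit 6: 0x25
word = 0x25 → little-endian bytes:
  [0]=0x25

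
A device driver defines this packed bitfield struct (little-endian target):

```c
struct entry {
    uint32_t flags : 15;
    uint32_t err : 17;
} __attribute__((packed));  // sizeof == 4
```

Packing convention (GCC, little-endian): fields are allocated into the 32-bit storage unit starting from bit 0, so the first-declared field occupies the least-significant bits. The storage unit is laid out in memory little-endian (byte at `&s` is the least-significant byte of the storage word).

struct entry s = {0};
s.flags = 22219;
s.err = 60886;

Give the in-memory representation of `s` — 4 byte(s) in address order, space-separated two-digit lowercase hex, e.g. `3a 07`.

[0+:15] flags=22219 & 0x7fff = 0x56cb; word=0x000056cb
[15+:17] err=60886 & 0x1ffff = 0xedd6; word=0x76eb56cb
word = 0x76eb56cb → little-endian bytes:
  [0]=0xcb  [1]=0x56  [2]=0xeb  [3]=0x76

cb 56 eb 76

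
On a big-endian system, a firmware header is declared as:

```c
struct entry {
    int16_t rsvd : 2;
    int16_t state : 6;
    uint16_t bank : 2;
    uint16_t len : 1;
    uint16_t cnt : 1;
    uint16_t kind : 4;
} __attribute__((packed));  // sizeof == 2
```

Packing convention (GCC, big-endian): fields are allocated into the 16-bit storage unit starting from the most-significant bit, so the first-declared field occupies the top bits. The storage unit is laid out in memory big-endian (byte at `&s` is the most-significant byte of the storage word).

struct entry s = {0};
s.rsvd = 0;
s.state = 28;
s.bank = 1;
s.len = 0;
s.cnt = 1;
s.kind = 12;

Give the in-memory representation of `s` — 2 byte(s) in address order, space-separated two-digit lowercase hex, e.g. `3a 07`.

[14+:2] rsvd=0 & 0x3 = 0x0; word=0x0000
[8+:6] state=28 & 0x3f = 0x1c; word=0x1c00
[6+:2] bank=1 & 0x3 = 0x1; word=0x1c40
[5+:1] len=0 & 0x1 = 0x0; word=0x1c40
[4+:1] cnt=1 & 0x1 = 0x1; word=0x1c50
[0+:4] kind=12 & 0xf = 0xc; word=0x1c5c
word = 0x1c5c → big-endian bytes:
  [0]=0x1c  [1]=0x5c

1c 5c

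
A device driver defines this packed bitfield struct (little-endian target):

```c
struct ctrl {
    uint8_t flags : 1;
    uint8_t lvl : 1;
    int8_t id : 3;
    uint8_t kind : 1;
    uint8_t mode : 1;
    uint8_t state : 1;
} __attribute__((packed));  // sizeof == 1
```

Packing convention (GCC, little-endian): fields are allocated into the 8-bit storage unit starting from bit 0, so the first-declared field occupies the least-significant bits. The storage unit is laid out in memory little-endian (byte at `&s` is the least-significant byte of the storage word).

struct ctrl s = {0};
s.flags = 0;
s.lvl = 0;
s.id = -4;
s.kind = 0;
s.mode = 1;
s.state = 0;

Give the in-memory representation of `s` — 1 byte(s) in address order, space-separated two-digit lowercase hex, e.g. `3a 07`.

[0+:1] flags=0 & 0x1 = 0x0; word=0x00
[1+:1] lvl=0 & 0x1 = 0x0; word=0x00
[2+:3] id=-4 & 0x7 = 0x4; word=0x10
[5+:1] kind=0 & 0x1 = 0x0; word=0x10
[6+:1] mode=1 & 0x1 = 0x1; word=0x50
[7+:1] state=0 & 0x1 = 0x0; word=0x50
word = 0x50 → little-endian bytes:
  [0]=0x50

50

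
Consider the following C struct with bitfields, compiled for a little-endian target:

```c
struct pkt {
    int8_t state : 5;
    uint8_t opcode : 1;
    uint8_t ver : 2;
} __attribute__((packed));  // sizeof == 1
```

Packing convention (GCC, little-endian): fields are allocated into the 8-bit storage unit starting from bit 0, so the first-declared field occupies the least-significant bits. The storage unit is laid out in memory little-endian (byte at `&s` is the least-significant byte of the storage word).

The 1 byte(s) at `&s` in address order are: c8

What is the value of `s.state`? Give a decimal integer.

8

[0]=0xc8 (little-endian) → word 0xc8
state [0+:5] = (word>>0) & 0x1f = 8  ←
opcode [5+:1] = (word>>5) & 0x1 = 0
ver [6+:2] = (word>>6) & 0x3 = 3
state signed 5b, MSB=0: value = 8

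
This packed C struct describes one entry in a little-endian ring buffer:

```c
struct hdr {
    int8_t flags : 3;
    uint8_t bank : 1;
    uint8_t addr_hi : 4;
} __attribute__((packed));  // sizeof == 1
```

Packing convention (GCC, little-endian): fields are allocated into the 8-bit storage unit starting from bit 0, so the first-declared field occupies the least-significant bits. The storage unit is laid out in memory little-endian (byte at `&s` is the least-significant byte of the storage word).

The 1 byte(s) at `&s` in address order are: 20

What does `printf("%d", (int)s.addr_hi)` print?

[0]=0x20 (little-endian) → word 0x20
flags [0+:3] = (word>>0) & 0x7 = 0
bank [3+:1] = (word>>3) & 0x1 = 0
addr_hi [4+:4] = (word>>4) & 0xf = 2  ←

2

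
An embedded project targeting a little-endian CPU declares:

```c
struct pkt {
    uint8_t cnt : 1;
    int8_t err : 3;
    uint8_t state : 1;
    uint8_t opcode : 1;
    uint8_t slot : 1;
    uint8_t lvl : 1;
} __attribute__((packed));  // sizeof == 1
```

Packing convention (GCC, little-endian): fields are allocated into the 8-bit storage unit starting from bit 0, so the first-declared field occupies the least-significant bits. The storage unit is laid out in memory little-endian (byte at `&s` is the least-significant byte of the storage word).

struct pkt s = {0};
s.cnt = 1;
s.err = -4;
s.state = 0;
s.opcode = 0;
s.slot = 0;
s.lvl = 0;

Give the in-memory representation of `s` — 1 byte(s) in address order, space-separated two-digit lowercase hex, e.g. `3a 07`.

cnt:1 = 1 → 0x1 << 0 → word 0x01
err:3 = -4 → 0x4 << 1 → word 0x09
state:1 = 0 → 0x0 << 4 → word 0x09
opcode:1 = 0 → 0x0 << 5 → word 0x09
slot:1 = 0 → 0x0 << 6 → word 0x09
lvl:1 = 0 → 0x0 << 7 → word 0x09
word = 0x09 → little-endian bytes:
  [0]=0x09

09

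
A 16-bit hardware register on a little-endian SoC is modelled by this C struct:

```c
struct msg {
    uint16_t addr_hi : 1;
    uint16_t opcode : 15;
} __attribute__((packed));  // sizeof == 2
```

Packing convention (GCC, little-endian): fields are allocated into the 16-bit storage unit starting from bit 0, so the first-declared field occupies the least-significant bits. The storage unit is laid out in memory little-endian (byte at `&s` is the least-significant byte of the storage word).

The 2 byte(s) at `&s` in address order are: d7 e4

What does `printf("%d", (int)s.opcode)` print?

[0]=0xd7 [1]=0xe4 (little-endian) → word 0xe4d7
addr_hi [0+:1] = (word>>0) & 0x1 = 1
opcode [1+:15] = (word>>1) & 0x7fff = 29291  ←

29291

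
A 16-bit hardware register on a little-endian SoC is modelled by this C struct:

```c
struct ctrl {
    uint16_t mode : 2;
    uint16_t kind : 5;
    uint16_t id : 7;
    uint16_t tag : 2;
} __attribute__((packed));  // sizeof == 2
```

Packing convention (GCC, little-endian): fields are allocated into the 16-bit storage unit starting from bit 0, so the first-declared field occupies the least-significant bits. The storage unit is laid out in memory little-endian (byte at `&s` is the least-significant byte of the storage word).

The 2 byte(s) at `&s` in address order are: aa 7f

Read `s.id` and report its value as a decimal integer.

127

[0]=0xaa [1]=0x7f (little-endian) → word 0x7faa
mode [0+:2] = (word>>0) & 0x3 = 2
kind [2+:5] = (word>>2) & 0x1f = 10
id [7+:7] = (word>>7) & 0x7f = 127  ←
tag [14+:2] = (word>>14) & 0x3 = 1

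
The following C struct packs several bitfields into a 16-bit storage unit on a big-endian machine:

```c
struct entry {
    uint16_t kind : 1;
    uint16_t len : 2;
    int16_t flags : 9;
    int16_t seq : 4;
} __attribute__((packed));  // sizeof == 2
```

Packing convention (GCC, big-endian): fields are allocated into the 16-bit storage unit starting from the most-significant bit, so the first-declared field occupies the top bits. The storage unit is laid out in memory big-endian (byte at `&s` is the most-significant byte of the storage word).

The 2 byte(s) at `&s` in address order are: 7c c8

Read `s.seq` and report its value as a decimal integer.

[0]=0x7c [1]=0xc8 (big-endian) → word 0x7cc8
kind [15+:1] = (word>>15) & 0x1 = 0
len [13+:2] = (word>>13) & 0x3 = 3
flags [4+:9] = (word>>4) & 0x1ff = 460
seq [0+:4] = (word>>0) & 0xf = 8  ←
seq signed 4b, MSB=1: 8 - 16 = -8

-8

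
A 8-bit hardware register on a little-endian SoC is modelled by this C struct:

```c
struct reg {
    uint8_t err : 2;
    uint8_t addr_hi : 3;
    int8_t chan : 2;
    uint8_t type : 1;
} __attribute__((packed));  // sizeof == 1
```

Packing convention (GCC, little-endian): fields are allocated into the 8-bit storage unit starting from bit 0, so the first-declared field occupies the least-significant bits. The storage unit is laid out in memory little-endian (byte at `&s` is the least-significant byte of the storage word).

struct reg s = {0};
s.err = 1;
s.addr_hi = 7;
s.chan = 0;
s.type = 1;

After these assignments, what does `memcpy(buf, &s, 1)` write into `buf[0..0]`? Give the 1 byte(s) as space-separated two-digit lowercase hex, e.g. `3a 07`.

9d

err:2 = 1 → 0x1 << 0 → word 0x01
addr_hi:3 = 7 → 0x7 << 2 → word 0x1d
chan:2 = 0 → 0x0 << 5 → word 0x1d
type:1 = 1 → 0x1 << 7 → word 0x9d
word = 0x9d → little-endian bytes:
  [0]=0x9d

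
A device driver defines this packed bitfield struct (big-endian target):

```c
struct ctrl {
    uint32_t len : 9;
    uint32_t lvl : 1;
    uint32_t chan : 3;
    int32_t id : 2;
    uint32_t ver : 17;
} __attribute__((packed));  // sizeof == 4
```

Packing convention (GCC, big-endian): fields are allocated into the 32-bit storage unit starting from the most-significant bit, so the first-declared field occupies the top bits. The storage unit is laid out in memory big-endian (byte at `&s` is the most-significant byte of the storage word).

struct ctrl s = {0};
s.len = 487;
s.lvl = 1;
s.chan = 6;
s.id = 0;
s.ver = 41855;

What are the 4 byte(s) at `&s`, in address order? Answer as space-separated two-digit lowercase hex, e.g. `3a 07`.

f3 f0 a3 7f

[23+:9] len=487 & 0x1ff = 0x1e7; word=0xf3800000
[22+:1] lvl=1 & 0x1 = 0x1; word=0xf3c00000
[19+:3] chan=6 & 0x7 = 0x6; word=0xf3f00000
[17+:2] id=0 & 0x3 = 0x0; word=0xf3f00000
[0+:17] ver=41855 & 0x1ffff = 0xa37f; word=0xf3f0a37f
word = 0xf3f0a37f → big-endian bytes:
  [0]=0xf3  [1]=0xf0  [2]=0xa3  [3]=0x7f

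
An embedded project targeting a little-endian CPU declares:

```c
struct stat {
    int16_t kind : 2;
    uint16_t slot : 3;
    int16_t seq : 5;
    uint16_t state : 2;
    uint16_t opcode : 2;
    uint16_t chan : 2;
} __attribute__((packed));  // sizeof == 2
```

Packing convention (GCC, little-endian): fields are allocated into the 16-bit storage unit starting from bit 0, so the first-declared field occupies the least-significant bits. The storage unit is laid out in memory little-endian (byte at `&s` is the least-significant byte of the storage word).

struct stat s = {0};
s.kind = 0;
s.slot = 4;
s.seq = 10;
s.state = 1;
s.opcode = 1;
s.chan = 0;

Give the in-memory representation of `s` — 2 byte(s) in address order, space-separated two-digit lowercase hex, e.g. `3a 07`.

50 15

kind:2 = 0 → 0x0 << 0 → word 0x0000
slot:3 = 4 → 0x4 << 2 → word 0x0010
seq:5 = 10 → 0xa << 5 → word 0x0150
state:2 = 1 → 0x1 << 10 → word 0x0550
opcode:2 = 1 → 0x1 << 12 → word 0x1550
chan:2 = 0 → 0x0 << 14 → word 0x1550
word = 0x1550 → little-endian bytes:
  [0]=0x50  [1]=0x15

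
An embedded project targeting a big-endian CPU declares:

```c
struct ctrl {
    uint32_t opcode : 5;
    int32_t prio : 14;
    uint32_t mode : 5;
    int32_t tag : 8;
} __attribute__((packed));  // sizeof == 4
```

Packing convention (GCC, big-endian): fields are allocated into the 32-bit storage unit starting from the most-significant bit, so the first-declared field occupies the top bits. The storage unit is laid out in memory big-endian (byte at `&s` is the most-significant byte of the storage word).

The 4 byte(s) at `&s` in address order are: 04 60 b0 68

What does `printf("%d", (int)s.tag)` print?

104

[0]=0x04 [1]=0x60 [2]=0xb0 [3]=0x68 (big-endian) → word 0x0460b068
opcode [27+:5] = (word>>27) & 0x1f = 0
prio [13+:14] = (word>>13) & 0x3fff = 8965
mode [8+:5] = (word>>8) & 0x1f = 16
tag [0+:8] = (word>>0) & 0xff = 104  ←
tag signed 8b, MSB=0: value = 104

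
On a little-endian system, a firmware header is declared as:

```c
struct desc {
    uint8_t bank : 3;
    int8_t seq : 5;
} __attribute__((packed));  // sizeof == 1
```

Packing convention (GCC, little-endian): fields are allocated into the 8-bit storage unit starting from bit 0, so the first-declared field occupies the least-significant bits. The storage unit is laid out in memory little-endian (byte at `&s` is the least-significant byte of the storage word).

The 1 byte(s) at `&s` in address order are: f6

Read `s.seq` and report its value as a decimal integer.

[0]=0xf6 (little-endian) → word 0xf6
bank [0+:3] = (word>>0) & 0x7 = 6
seq [3+:5] = (word>>3) & 0x1f = 30  ←
seq signed 5b, MSB=1: 30 - 32 = -2

-2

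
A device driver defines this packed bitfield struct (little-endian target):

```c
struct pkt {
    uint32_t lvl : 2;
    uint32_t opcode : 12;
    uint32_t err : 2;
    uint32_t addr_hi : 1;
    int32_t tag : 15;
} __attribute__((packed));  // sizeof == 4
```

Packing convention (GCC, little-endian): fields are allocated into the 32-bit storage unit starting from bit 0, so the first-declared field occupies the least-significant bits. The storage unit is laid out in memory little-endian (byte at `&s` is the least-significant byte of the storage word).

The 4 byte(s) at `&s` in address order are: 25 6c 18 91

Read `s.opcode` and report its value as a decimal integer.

[0]=0x25 [1]=0x6c [2]=0x18 [3]=0x91 (little-endian) → word 0x91186c25
lvl:2 @ bit 0 → (0x91186c25>>0)&0x3 = 0x1
opcode:12 @ bit 2 → (0x91186c25>>2)&0xfff = 0xb09  ←
err:2 @ bit 14 → (0x91186c25>>14)&0x3 = 0x1
addr_hi:1 @ bit 16 → (0x91186c25>>16)&0x1 = 0x0
tag:15 @ bit 17 → (0x91186c25>>17)&0x7fff = 0x488c

2825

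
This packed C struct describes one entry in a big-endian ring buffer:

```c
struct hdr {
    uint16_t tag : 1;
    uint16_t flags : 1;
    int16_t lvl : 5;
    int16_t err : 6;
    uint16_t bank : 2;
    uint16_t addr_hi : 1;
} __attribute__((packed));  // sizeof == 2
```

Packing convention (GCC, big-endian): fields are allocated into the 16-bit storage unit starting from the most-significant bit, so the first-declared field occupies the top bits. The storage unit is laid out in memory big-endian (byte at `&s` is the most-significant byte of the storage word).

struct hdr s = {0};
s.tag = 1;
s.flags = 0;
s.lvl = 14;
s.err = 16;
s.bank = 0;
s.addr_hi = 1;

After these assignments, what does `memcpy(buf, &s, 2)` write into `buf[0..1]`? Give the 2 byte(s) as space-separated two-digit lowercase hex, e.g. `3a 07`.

tag (1b) val=1 bits=0x1 at bit 15: 0x8000
flags (1b) val=0 bits=0x0 at bit 14: 0x8000
lvl (5b) val=14 bits=0xe at bit 9: 0x9c00
err (6b) val=16 bits=0x10 at bit 3: 0x9c80
bank (2b) val=0 bits=0x0 at bit 1: 0x9c80
addr_hi (1b) val=1 bits=0x1 at bit 0: 0x9c81
word = 0x9c81 → big-endian bytes:
  [0]=0x9c  [1]=0x81

9c 81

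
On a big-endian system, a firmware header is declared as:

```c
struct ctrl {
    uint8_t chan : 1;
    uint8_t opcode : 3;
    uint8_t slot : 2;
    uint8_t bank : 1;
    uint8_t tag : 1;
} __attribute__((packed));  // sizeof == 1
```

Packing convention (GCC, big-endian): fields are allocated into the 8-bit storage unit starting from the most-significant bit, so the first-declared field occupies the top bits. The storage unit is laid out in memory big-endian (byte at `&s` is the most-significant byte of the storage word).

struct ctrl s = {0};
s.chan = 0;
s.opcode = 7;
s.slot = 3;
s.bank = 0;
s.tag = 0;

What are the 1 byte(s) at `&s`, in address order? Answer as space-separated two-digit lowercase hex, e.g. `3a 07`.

chan:1 = 0 → 0x0 << 7 → word 0x00
opcode:3 = 7 → 0x7 << 4 → word 0x70
slot:2 = 3 → 0x3 << 2 → word 0x7c
bank:1 = 0 → 0x0 << 1 → word 0x7c
tag:1 = 0 → 0x0 << 0 → word 0x7c
word = 0x7c → big-endian bytes:
  [0]=0x7c

7c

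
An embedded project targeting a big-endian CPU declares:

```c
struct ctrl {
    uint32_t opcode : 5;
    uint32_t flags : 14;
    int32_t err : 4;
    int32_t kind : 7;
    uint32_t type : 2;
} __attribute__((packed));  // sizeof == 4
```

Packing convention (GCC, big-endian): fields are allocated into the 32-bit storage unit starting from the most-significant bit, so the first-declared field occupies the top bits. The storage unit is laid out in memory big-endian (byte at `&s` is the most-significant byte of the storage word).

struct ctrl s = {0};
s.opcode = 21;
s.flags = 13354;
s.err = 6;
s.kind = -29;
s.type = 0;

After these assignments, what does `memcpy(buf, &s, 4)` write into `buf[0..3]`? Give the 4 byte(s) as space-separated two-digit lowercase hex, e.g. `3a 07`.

opcode (5b) val=21 bits=0x15 at bit 27: 0xa8000000
flags (14b) val=13354 bits=0x342a at bit 13: 0xae854000
err (4b) val=6 bits=0x6 at bit 9: 0xae854c00
kind (7b) val=-29 bits=0x63 at bit 2: 0xae854d8c
type (2b) val=0 bits=0x0 at bit 0: 0xae854d8c
word = 0xae854d8c → big-endian bytes:
  [0]=0xae  [1]=0x85  [2]=0x4d  [3]=0x8c

ae 85 4d 8c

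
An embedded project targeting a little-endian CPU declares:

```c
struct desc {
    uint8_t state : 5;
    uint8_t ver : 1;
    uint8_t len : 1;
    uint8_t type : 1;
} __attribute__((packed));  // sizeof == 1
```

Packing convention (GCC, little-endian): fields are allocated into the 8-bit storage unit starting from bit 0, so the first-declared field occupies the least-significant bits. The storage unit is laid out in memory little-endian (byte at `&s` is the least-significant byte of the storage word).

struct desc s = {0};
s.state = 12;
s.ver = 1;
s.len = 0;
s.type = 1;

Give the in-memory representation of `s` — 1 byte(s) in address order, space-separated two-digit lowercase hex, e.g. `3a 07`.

state:5 = 12 → 0xc << 0 → word 0x0c
ver:1 = 1 → 0x1 << 5 → word 0x2c
len:1 = 0 → 0x0 << 6 → word 0x2c
type:1 = 1 → 0x1 << 7 → word 0xac
word = 0xac → little-endian bytes:
  [0]=0xac

ac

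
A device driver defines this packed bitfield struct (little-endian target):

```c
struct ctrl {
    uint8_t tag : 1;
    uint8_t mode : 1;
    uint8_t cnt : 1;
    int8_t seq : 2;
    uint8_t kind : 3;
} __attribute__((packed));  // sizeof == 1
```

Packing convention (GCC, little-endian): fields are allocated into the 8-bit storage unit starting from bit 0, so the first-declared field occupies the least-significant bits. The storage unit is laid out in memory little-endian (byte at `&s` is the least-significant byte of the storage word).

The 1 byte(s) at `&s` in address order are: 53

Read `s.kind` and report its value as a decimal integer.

[0]=0x53 (little-endian) → word 0x53
tag:1 @ bit 0 → (0x53>>0)&0x1 = 0x1
mode:1 @ bit 1 → (0x53>>1)&0x1 = 0x1
cnt:1 @ bit 2 → (0x53>>2)&0x1 = 0x0
seq:2 @ bit 3 → (0x53>>3)&0x3 = 0x2
kind:3 @ bit 5 → (0x53>>5)&0x7 = 0x2  ←

2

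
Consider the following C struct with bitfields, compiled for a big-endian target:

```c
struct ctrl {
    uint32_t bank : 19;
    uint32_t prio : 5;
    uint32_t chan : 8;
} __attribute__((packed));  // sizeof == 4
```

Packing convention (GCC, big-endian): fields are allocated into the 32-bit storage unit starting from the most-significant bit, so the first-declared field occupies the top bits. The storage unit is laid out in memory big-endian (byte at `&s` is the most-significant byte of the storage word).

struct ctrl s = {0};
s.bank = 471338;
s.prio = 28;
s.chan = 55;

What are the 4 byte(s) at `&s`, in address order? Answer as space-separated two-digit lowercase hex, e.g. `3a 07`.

bank:19 = 471338 → 0x7312a << 13 → word 0xe6254000
prio:5 = 28 → 0x1c << 8 → word 0xe6255c00
chan:8 = 55 → 0x37 << 0 → word 0xe6255c37
word = 0xe6255c37 → big-endian bytes:
  [0]=0xe6  [1]=0x25  [2]=0x5c  [3]=0x37

e6 25 5c 37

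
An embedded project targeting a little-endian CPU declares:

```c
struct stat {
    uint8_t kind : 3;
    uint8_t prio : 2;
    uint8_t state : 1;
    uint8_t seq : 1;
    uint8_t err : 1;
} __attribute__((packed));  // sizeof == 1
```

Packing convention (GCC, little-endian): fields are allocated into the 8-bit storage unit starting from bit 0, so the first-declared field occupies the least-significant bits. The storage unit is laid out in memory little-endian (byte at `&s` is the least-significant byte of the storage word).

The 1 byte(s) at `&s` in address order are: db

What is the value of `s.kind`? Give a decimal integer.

3

[0]=0xdb (little-endian) → word 0xdb
kind:3 @ bit 0 → (0xdb>>0)&0x7 = 0x3  ←
prio:2 @ bit 3 → (0xdb>>3)&0x3 = 0x3
state:1 @ bit 5 → (0xdb>>5)&0x1 = 0x0
seq:1 @ bit 6 → (0xdb>>6)&0x1 = 0x1
err:1 @ bit 7 → (0xdb>>7)&0x1 = 0x1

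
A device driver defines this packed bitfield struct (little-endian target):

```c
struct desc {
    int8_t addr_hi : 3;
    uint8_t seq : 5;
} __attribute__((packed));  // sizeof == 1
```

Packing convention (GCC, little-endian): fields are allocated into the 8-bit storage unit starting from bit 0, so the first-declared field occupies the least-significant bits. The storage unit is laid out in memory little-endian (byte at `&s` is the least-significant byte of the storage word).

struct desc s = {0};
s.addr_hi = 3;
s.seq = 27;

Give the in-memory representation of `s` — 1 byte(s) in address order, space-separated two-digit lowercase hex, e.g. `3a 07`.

addr_hi (3b) val=3 bits=0x3 at bit 0: 0x03
seq (5b) val=27 bits=0x1b at bit 3: 0xdb
word = 0xdb → little-endian bytes:
  [0]=0xdb

db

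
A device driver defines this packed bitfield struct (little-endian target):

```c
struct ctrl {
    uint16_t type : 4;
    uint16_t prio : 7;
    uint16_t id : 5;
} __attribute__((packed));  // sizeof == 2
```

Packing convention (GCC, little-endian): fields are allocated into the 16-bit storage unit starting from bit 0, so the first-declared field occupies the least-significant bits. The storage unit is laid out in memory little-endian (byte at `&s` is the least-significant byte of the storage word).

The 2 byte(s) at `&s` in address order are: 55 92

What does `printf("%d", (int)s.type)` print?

5

[0]=0x55 [1]=0x92 (little-endian) → word 0x9255
type:4 @ bit 0 → (0x9255>>0)&0xf = 0x5  ←
prio:7 @ bit 4 → (0x9255>>4)&0x7f = 0x25
id:5 @ bit 11 → (0x9255>>11)&0x1f = 0x12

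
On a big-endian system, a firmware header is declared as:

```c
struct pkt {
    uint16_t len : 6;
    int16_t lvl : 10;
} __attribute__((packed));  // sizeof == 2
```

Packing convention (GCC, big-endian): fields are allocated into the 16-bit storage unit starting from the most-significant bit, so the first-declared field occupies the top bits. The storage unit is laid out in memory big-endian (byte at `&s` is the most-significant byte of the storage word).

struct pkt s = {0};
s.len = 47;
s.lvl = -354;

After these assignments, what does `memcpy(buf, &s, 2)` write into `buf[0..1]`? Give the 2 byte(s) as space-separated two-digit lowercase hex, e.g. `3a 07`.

len:6 = 47 → 0x2f << 10 → word 0xbc00
lvl:10 = -354 → 0x29e << 0 → word 0xbe9e
word = 0xbe9e → big-endian bytes:
  [0]=0xbe  [1]=0x9e

be 9e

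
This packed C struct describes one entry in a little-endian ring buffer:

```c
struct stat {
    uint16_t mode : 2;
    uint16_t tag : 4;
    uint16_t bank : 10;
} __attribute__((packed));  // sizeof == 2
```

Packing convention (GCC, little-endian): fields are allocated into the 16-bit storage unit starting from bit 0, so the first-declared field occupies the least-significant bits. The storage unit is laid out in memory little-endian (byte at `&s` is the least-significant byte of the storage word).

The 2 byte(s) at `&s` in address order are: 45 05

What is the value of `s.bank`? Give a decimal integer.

[0]=0x45 [1]=0x05 (little-endian) → word 0x0545
mode [0+:2] = (word>>0) & 0x3 = 1
tag [2+:4] = (word>>2) & 0xf = 1
bank [6+:10] = (word>>6) & 0x3ff = 21  ←

21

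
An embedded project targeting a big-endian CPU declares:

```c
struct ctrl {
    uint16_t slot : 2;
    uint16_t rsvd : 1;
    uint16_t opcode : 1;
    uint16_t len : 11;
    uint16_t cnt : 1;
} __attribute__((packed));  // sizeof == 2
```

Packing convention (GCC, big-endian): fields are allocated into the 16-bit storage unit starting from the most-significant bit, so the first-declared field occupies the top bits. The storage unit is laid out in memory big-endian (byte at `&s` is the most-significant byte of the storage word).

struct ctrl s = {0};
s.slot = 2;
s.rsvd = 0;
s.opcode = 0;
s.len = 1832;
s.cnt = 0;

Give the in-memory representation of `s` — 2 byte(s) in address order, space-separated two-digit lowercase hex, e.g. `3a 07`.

slot (2b) val=2 bits=0x2 at bit 14: 0x8000
rsvd (1b) val=0 bits=0x0 at bit 13: 0x8000
opcode (1b) val=0 bits=0x0 at bit 12: 0x8000
len (11b) val=1832 bits=0x728 at bit 1: 0x8e50
cnt (1b) val=0 bits=0x0 at bit 0: 0x8e50
word = 0x8e50 → big-endian bytes:
  [0]=0x8e  [1]=0x50

8e 50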